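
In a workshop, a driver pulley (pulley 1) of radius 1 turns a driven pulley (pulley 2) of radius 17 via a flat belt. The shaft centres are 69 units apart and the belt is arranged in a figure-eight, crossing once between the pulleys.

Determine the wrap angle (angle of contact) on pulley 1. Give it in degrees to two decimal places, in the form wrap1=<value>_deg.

wrap1=210.24_deg

crossed belt: β = asin((r1+r2)/C) = asin(18/69) = 15.1217°
wrap1 = wrap2 = π + 2β = 210.2433°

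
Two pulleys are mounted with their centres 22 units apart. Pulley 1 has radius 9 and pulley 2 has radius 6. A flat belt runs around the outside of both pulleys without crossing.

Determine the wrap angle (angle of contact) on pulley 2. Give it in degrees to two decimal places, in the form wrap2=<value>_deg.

open belt: β = asin((r2−r1)/C) = asin(-3/22) = -7.8375°
wrap1 = π − 2β = 195.6750°
wrap2 = π + 2β = 164.3250°

wrap2=164.33_deg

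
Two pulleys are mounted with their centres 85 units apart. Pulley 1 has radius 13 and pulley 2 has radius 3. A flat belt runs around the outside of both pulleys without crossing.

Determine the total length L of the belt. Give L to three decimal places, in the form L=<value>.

L=221.443

open belt: β = asin((r2−r1)/C) = asin(-10/85) = -6.7563°
wrap1 = π − 2β = 193.5127°
wrap2 = π + 2β = 166.4873°
tangent length = C·cosβ = 84.4097
L = r1·wrap1 + r2·wrap2 + 2·C·cosβ = 13·3.3774 + 3·2.9058 + 2·84.4097 = 221.4433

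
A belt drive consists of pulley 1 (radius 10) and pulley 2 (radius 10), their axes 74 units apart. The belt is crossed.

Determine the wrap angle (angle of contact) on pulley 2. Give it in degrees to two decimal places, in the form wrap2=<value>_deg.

crossed belt: β = asin((r1+r2)/C) = asin(20/74) = 15.6804°
wrap1 = wrap2 = π + 2β = 211.3607°

wrap2=211.36_deg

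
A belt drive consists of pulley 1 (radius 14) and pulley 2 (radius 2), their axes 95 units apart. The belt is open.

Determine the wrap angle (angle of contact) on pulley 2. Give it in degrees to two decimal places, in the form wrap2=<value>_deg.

wrap2=165.49_deg

open belt: β = asin((r2−r1)/C) = asin(-12/95) = -7.2567°
wrap1 = π − 2β = 194.5135°
wrap2 = π + 2β = 165.4865°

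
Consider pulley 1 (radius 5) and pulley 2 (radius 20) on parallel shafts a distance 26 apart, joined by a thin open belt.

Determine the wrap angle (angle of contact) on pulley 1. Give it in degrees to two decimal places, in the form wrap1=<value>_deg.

wrap1=109.53_deg

open belt: β = asin((r2−r1)/C) = asin(15/26) = 35.2344°
wrap1 = π − 2β = 109.5312°
wrap2 = π + 2β = 250.4688°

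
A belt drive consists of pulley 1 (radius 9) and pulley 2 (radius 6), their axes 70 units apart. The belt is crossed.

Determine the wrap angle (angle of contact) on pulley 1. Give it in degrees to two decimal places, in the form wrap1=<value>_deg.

wrap1=204.75_deg

crossed belt: β = asin((r1+r2)/C) = asin(15/70) = 12.3736°
wrap1 = wrap2 = π + 2β = 204.7473°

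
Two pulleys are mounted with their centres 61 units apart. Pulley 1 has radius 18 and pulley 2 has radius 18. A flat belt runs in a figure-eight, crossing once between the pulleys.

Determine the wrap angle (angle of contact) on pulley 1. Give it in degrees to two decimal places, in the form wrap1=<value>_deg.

wrap1=252.34_deg

crossed belt: β = asin((r1+r2)/C) = asin(36/61) = 36.1686°
wrap1 = wrap2 = π + 2β = 252.3373°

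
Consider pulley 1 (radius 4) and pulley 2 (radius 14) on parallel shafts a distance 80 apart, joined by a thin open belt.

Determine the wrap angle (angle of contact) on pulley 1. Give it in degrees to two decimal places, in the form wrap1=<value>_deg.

open belt: β = asin((r2−r1)/C) = asin(10/80) = 7.1808°
wrap1 = π − 2β = 165.6385°
wrap2 = π + 2β = 194.3615°

wrap1=165.64_deg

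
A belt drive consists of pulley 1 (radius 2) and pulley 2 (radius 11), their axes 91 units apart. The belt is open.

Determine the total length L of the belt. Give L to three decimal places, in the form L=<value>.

L=223.732

open belt: β = asin((r2−r1)/C) = asin(9/91) = 5.6759°
wrap1 = π − 2β = 168.6482°
wrap2 = π + 2β = 191.3518°
tangent length = C·cosβ = 90.5539
L = r1·wrap1 + r2·wrap2 + 2·C·cosβ = 2·2.9435 + 11·3.3397 + 2·90.5539 = 223.7315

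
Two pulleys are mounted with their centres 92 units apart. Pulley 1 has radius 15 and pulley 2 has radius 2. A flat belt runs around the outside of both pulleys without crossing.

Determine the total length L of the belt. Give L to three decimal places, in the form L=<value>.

L=239.247

open belt: β = asin((r2−r1)/C) = asin(-13/92) = -8.1233°
wrap1 = π − 2β = 196.2467°
wrap2 = π + 2β = 163.7533°
tangent length = C·cosβ = 91.0769
L = r1·wrap1 + r2·wrap2 + 2·C·cosβ = 15·3.4252 + 2·2.8580 + 2·91.0769 = 239.2471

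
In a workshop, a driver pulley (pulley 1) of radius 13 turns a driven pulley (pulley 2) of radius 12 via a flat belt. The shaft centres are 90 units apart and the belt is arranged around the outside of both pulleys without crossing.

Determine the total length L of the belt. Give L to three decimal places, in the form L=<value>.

L=258.551

open belt: β = asin((r2−r1)/C) = asin(-1/90) = -0.6366°
wrap1 = π − 2β = 181.2733°
wrap2 = π + 2β = 178.7267°
tangent length = C·cosβ = 89.9944
L = r1·wrap1 + r2·wrap2 + 2·C·cosβ = 13·3.1638 + 12·3.1194 + 2·89.9944 = 258.5509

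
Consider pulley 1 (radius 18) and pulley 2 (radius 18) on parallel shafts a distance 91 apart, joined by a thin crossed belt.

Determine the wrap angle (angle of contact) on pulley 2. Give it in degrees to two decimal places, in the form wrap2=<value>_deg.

crossed belt: β = asin((r1+r2)/C) = asin(36/91) = 23.3037°
wrap1 = wrap2 = π + 2β = 226.6073°

wrap2=226.61_deg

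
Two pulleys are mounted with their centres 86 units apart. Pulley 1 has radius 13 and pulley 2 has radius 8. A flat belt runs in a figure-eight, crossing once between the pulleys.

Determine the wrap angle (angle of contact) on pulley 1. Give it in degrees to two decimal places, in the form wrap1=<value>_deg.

wrap1=208.27_deg

crossed belt: β = asin((r1+r2)/C) = asin(21/86) = 14.1337°
wrap1 = wrap2 = π + 2β = 208.2675°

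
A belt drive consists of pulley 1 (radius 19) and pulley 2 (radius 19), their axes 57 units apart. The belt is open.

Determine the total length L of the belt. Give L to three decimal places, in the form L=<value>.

L=233.381

open belt: β = asin((r2−r1)/C) = asin(0/57) = 0.0000°
wrap1 = π − 2β = 180.0000°
wrap2 = π + 2β = 180.0000°
tangent length = C·cosβ = 57.0000
L = r1·wrap1 + r2·wrap2 + 2·C·cosβ = 19·3.1416 + 19·3.1416 + 2·57.0000 = 233.3805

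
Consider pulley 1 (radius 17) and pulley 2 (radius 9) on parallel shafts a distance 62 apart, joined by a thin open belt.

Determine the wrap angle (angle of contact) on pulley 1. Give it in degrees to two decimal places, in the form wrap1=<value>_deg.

open belt: β = asin((r2−r1)/C) = asin(-8/62) = -7.4137°
wrap1 = π − 2β = 194.8273°
wrap2 = π + 2β = 165.1727°

wrap1=194.83_deg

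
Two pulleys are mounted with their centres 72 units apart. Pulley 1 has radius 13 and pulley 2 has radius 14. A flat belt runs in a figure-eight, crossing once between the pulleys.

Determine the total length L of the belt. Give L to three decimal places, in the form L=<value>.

L=239.072

crossed belt: β = asin((r1+r2)/C) = asin(27/72) = 22.0243°
wrap1 = wrap2 = π + 2β = 224.0486°
tangent length = C·cosβ = 66.7458
L = (r1+r2)·wrap + 2·C·cosβ = 27·3.9104 + 2·66.7458 = 239.0720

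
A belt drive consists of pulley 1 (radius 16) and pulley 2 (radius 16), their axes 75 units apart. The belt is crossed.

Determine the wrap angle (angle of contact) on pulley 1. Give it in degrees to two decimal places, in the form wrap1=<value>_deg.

crossed belt: β = asin((r1+r2)/C) = asin(32/75) = 25.2562°
wrap1 = wrap2 = π + 2β = 230.5124°

wrap1=230.51_deg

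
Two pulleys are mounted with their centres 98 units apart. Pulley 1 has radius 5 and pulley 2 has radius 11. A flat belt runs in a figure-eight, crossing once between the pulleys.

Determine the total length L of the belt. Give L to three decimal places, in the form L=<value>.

L=248.884

crossed belt: β = asin((r1+r2)/C) = asin(16/98) = 9.3965°
wrap1 = wrap2 = π + 2β = 198.7930°
tangent length = C·cosβ = 96.6851
L = (r1+r2)·wrap + 2·C·cosβ = 16·3.4696 + 2·96.6851 = 248.8836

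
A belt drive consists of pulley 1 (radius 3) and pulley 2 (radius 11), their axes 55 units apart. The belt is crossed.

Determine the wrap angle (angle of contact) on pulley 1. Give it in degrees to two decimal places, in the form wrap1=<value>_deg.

crossed belt: β = asin((r1+r2)/C) = asin(14/55) = 14.7467°
wrap1 = wrap2 = π + 2β = 209.4933°

wrap1=209.49_deg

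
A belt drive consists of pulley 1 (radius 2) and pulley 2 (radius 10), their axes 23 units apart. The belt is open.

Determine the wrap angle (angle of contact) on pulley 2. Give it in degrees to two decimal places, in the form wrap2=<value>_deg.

open belt: β = asin((r2−r1)/C) = asin(8/23) = 20.3544°
wrap1 = π − 2β = 139.2912°
wrap2 = π + 2β = 220.7088°

wrap2=220.71_deg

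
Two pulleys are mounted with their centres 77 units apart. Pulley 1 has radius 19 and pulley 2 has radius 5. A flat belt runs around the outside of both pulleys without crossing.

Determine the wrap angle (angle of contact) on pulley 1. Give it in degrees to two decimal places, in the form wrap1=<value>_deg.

wrap1=200.95_deg

open belt: β = asin((r2−r1)/C) = asin(-14/77) = -10.4757°
wrap1 = π − 2β = 200.9514°
wrap2 = π + 2β = 159.0486°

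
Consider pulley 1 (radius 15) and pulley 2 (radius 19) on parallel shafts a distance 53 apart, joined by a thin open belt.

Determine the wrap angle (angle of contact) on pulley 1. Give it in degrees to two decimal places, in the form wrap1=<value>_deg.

open belt: β = asin((r2−r1)/C) = asin(4/53) = 4.3283°
wrap1 = π − 2β = 171.3433°
wrap2 = π + 2β = 188.6567°

wrap1=171.34_deg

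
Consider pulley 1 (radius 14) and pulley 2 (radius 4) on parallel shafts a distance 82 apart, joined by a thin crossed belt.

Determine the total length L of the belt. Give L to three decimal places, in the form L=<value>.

L=224.516

crossed belt: β = asin((r1+r2)/C) = asin(18/82) = 12.6804°
wrap1 = wrap2 = π + 2β = 205.3608°
tangent length = C·cosβ = 80.0000
L = (r1+r2)·wrap + 2·C·cosβ = 18·3.5842 + 2·80.0000 = 224.5160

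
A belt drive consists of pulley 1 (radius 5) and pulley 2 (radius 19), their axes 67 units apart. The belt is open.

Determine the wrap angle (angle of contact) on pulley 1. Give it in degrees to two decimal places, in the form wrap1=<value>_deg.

open belt: β = asin((r2−r1)/C) = asin(14/67) = 12.0611°
wrap1 = π − 2β = 155.8777°
wrap2 = π + 2β = 204.1223°

wrap1=155.88_deg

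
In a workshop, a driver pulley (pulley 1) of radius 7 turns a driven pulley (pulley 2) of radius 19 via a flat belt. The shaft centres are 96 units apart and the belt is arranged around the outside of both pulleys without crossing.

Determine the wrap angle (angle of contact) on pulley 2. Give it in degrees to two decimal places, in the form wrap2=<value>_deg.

open belt: β = asin((r2−r1)/C) = asin(12/96) = 7.1808°
wrap1 = π − 2β = 165.6385°
wrap2 = π + 2β = 194.3615°

wrap2=194.36_deg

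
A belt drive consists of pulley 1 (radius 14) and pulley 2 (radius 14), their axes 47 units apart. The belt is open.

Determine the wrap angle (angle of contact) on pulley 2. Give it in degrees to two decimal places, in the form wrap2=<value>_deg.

wrap2=180.00_deg

open belt: β = asin((r2−r1)/C) = asin(0/47) = 0.0000°
wrap1 = π − 2β = 180.0000°
wrap2 = π + 2β = 180.0000°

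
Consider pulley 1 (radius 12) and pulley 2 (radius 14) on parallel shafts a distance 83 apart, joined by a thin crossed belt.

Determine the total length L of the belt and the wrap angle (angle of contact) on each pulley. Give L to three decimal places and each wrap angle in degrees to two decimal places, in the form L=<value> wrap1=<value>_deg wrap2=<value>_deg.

L=255.895 wrap1=216.51_deg wrap2=216.51_deg

crossed belt: β = asin((r1+r2)/C) = asin(26/83) = 18.2554°
wrap1 = wrap2 = π + 2β = 216.5108°
tangent length = C·cosβ = 78.8226
L = (r1+r2)·wrap + 2·C·cosβ = 26·3.7788 + 2·78.8226 = 255.8946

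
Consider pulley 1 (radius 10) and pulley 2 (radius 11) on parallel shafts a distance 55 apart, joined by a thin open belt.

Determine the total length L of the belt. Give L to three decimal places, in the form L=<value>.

open belt: β = asin((r2−r1)/C) = asin(1/55) = 1.0418°
wrap1 = π − 2β = 177.9164°
wrap2 = π + 2β = 182.0836°
tangent length = C·cosβ = 54.9909
L = r1·wrap1 + r2·wrap2 + 2·C·cosβ = 10·3.1052 + 11·3.1780 + 2·54.9909 = 175.9916

L=175.992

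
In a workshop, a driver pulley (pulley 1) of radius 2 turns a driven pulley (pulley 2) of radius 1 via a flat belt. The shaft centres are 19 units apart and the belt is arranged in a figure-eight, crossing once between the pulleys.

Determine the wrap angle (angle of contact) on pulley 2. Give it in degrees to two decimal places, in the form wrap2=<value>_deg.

wrap2=198.17_deg

crossed belt: β = asin((r1+r2)/C) = asin(3/19) = 9.0847°
wrap1 = wrap2 = π + 2β = 198.1694°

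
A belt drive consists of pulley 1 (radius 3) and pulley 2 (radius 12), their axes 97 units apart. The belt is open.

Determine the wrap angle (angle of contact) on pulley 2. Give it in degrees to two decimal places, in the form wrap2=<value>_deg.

wrap2=190.65_deg

open belt: β = asin((r2−r1)/C) = asin(9/97) = 5.3238°
wrap1 = π − 2β = 169.3525°
wrap2 = π + 2β = 190.6475°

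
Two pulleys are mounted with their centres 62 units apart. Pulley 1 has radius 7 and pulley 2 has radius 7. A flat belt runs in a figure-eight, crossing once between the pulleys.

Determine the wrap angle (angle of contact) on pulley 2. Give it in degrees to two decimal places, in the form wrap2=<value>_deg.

wrap2=206.10_deg

crossed belt: β = asin((r1+r2)/C) = asin(14/62) = 13.0503°
wrap1 = wrap2 = π + 2β = 206.1006°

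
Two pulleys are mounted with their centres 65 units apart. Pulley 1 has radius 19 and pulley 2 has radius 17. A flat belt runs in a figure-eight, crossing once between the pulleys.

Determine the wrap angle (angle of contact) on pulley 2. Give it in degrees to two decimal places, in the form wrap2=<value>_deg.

wrap2=247.26_deg

crossed belt: β = asin((r1+r2)/C) = asin(36/65) = 33.6313°
wrap1 = wrap2 = π + 2β = 247.2626°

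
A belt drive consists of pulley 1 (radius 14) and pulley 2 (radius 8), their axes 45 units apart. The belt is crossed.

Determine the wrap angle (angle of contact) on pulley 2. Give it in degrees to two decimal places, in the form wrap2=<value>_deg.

wrap2=238.54_deg

crossed belt: β = asin((r1+r2)/C) = asin(22/45) = 29.2676°
wrap1 = wrap2 = π + 2β = 238.5352°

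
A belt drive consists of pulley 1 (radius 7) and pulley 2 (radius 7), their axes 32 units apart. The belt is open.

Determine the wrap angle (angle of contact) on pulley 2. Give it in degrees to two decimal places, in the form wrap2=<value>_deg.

open belt: β = asin((r2−r1)/C) = asin(0/32) = 0.0000°
wrap1 = π − 2β = 180.0000°
wrap2 = π + 2β = 180.0000°

wrap2=180.00_deg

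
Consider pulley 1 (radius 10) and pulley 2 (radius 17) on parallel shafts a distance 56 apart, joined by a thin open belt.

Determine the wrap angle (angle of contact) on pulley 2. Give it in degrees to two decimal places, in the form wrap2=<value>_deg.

wrap2=194.36_deg

open belt: β = asin((r2−r1)/C) = asin(7/56) = 7.1808°
wrap1 = π − 2β = 165.6385°
wrap2 = π + 2β = 194.3615°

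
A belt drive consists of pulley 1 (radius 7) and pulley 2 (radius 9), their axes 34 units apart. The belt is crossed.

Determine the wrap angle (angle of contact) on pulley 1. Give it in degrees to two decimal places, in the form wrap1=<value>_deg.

wrap1=236.14_deg

crossed belt: β = asin((r1+r2)/C) = asin(16/34) = 28.0725°
wrap1 = wrap2 = π + 2β = 236.1450°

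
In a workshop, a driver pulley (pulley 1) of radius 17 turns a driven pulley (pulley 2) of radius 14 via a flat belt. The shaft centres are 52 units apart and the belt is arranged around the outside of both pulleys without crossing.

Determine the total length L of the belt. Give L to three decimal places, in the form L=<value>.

L=201.562

open belt: β = asin((r2−r1)/C) = asin(-3/52) = -3.3074°
wrap1 = π − 2β = 186.6147°
wrap2 = π + 2β = 173.3853°
tangent length = C·cosβ = 51.9134
L = r1·wrap1 + r2·wrap2 + 2·C·cosβ = 17·3.2570 + 14·3.0261 + 2·51.9134 = 201.5625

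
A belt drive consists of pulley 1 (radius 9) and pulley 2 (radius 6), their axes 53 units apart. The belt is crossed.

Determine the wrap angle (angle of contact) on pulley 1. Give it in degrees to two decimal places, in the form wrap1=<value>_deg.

wrap1=212.88_deg

crossed belt: β = asin((r1+r2)/C) = asin(15/53) = 16.4405°
wrap1 = wrap2 = π + 2β = 212.8809°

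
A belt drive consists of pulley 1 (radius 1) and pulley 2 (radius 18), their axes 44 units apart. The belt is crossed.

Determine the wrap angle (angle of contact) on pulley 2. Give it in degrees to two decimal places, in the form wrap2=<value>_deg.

wrap2=231.17_deg

crossed belt: β = asin((r1+r2)/C) = asin(19/44) = 25.5830°
wrap1 = wrap2 = π + 2β = 231.1660°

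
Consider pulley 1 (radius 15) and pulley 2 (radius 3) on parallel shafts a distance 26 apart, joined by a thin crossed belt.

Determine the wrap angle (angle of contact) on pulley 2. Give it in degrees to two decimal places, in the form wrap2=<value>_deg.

wrap2=267.63_deg

crossed belt: β = asin((r1+r2)/C) = asin(18/26) = 43.8131°
wrap1 = wrap2 = π + 2β = 267.6261°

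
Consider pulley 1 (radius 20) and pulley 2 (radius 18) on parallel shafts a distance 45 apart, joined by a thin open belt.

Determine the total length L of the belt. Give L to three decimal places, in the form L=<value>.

L=209.469

open belt: β = asin((r2−r1)/C) = asin(-2/45) = -2.5473°
wrap1 = π − 2β = 185.0946°
wrap2 = π + 2β = 174.9054°
tangent length = C·cosβ = 44.9555
L = r1·wrap1 + r2·wrap2 + 2·C·cosβ = 20·3.2305 + 18·3.0527 + 2·44.9555 = 209.4694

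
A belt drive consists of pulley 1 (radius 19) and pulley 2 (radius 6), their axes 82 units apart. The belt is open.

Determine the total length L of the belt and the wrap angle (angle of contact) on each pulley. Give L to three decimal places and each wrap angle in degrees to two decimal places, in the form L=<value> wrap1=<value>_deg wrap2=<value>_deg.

L=244.605 wrap1=198.24_deg wrap2=161.76_deg

open belt: β = asin((r2−r1)/C) = asin(-13/82) = -9.1220°
wrap1 = π − 2β = 198.2439°
wrap2 = π + 2β = 161.7561°
tangent length = C·cosβ = 80.9630
L = r1·wrap1 + r2·wrap2 + 2·C·cosβ = 19·3.4600 + 6·2.8232 + 2·80.9630 = 244.6051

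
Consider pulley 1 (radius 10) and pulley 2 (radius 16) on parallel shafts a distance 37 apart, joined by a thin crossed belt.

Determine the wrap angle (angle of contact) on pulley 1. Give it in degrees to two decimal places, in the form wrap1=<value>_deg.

wrap1=269.29_deg

crossed belt: β = asin((r1+r2)/C) = asin(26/37) = 44.6442°
wrap1 = wrap2 = π + 2β = 269.2885°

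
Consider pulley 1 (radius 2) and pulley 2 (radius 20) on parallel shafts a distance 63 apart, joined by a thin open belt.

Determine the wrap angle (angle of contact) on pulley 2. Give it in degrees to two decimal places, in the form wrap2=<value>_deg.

open belt: β = asin((r2−r1)/C) = asin(18/63) = 16.6015°
wrap1 = π − 2β = 146.7969°
wrap2 = π + 2β = 213.2031°

wrap2=213.20_deg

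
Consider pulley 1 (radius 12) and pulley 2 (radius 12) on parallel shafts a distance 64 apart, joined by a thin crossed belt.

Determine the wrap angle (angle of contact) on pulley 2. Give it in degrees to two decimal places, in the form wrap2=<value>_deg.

crossed belt: β = asin((r1+r2)/C) = asin(24/64) = 22.0243°
wrap1 = wrap2 = π + 2β = 224.0486°

wrap2=224.05_deg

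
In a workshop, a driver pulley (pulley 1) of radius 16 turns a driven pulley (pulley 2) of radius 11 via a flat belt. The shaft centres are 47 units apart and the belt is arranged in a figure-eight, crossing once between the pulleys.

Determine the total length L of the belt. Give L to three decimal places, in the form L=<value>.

L=194.810

crossed belt: β = asin((r1+r2)/C) = asin(27/47) = 35.0624°
wrap1 = wrap2 = π + 2β = 250.1248°
tangent length = C·cosβ = 38.4708
L = (r1+r2)·wrap + 2·C·cosβ = 27·4.3655 + 2·38.4708 = 194.8101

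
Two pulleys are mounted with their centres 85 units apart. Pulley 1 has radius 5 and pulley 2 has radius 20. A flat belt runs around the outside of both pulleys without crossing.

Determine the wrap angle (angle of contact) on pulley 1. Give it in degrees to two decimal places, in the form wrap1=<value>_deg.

wrap1=159.67_deg

open belt: β = asin((r2−r1)/C) = asin(15/85) = 10.1642°
wrap1 = π − 2β = 159.6715°
wrap2 = π + 2β = 200.3285°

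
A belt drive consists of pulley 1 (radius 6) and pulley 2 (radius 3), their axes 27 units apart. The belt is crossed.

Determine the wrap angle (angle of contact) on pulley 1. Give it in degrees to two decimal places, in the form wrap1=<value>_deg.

crossed belt: β = asin((r1+r2)/C) = asin(9/27) = 19.4712°
wrap1 = wrap2 = π + 2β = 218.9424°

wrap1=218.94_deg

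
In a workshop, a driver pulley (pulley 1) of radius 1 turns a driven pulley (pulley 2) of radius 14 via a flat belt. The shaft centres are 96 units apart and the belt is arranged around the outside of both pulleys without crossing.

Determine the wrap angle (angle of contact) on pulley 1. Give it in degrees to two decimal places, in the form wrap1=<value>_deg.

wrap1=164.43_deg

open belt: β = asin((r2−r1)/C) = asin(13/96) = 7.7827°
wrap1 = π − 2β = 164.4346°
wrap2 = π + 2β = 195.5654°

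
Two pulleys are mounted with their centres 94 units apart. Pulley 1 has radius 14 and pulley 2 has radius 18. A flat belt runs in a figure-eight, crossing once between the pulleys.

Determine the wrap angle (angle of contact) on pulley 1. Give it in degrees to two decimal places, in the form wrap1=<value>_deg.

wrap1=219.81_deg

crossed belt: β = asin((r1+r2)/C) = asin(32/94) = 19.9028°
wrap1 = wrap2 = π + 2β = 219.8056°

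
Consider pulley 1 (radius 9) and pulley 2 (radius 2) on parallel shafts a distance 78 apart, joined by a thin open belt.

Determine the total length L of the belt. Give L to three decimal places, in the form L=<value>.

L=191.186

open belt: β = asin((r2−r1)/C) = asin(-7/78) = -5.1489°
wrap1 = π − 2β = 190.2977°
wrap2 = π + 2β = 169.7023°
tangent length = C·cosβ = 77.6853
L = r1·wrap1 + r2·wrap2 + 2·C·cosβ = 9·3.3213 + 2·2.9619 + 2·77.6853 = 191.1861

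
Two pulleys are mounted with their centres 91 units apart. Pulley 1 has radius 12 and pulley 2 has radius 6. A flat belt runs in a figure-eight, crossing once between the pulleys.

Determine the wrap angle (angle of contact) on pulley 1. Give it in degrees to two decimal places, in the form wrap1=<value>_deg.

crossed belt: β = asin((r1+r2)/C) = asin(18/91) = 11.4085°
wrap1 = wrap2 = π + 2β = 202.8169°

wrap1=202.82_deg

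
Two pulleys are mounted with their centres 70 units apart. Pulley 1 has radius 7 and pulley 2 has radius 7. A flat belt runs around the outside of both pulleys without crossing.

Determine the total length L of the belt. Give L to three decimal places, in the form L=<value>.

L=183.982

open belt: β = asin((r2−r1)/C) = asin(0/70) = 0.0000°
wrap1 = π − 2β = 180.0000°
wrap2 = π + 2β = 180.0000°
tangent length = C·cosβ = 70.0000
L = r1·wrap1 + r2·wrap2 + 2·C·cosβ = 7·3.1416 + 7·3.1416 + 2·70.0000 = 183.9823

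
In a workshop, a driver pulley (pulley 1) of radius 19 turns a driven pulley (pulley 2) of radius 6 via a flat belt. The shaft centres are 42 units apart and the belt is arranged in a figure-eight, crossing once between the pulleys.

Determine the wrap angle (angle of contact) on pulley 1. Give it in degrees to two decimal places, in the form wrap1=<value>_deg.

crossed belt: β = asin((r1+r2)/C) = asin(25/42) = 36.5296°
wrap1 = wrap2 = π + 2β = 253.0592°

wrap1=253.06_deg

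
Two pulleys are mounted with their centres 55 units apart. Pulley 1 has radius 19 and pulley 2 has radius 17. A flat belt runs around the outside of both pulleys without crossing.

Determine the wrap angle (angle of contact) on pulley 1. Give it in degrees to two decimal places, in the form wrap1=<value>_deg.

wrap1=184.17_deg

open belt: β = asin((r2−r1)/C) = asin(-2/55) = -2.0839°
wrap1 = π − 2β = 184.1679°
wrap2 = π + 2β = 175.8321°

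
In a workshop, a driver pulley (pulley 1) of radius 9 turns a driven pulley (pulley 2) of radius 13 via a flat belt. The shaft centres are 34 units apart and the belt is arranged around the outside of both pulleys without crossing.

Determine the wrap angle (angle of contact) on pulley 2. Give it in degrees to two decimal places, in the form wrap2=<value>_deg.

open belt: β = asin((r2−r1)/C) = asin(4/34) = 6.7563°
wrap1 = π − 2β = 166.4873°
wrap2 = π + 2β = 193.5127°

wrap2=193.51_deg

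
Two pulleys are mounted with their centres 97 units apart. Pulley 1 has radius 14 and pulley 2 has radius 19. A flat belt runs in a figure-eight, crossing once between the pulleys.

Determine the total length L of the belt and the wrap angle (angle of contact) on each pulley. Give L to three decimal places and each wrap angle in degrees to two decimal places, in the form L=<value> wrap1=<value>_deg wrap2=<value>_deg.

crossed belt: β = asin((r1+r2)/C) = asin(33/97) = 19.8894°
wrap1 = wrap2 = π + 2β = 219.7789°
tangent length = C·cosβ = 91.2140
L = (r1+r2)·wrap + 2·C·cosβ = 33·3.8359 + 2·91.2140 = 309.0116

L=309.012 wrap1=219.78_deg wrap2=219.78_deg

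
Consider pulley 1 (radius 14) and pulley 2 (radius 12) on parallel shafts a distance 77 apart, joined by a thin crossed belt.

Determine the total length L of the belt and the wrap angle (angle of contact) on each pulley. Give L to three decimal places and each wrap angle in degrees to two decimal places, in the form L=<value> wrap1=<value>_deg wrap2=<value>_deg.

L=244.547 wrap1=219.47_deg wrap2=219.47_deg

crossed belt: β = asin((r1+r2)/C) = asin(26/77) = 19.7345°
wrap1 = wrap2 = π + 2β = 219.4690°
tangent length = C·cosβ = 72.4776
L = (r1+r2)·wrap + 2·C·cosβ = 26·3.8305 + 2·72.4776 = 244.5471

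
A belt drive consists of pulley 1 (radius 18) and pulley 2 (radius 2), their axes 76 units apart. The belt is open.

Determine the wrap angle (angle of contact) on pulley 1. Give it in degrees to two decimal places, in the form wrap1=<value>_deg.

open belt: β = asin((r2−r1)/C) = asin(-16/76) = -12.1532°
wrap1 = π − 2β = 204.3064°
wrap2 = π + 2β = 155.6936°

wrap1=204.31_deg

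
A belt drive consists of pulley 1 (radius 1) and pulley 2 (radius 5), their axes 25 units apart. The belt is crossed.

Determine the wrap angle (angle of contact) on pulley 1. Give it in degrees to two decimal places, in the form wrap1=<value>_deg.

wrap1=207.77_deg

crossed belt: β = asin((r1+r2)/C) = asin(6/25) = 13.8865°
wrap1 = wrap2 = π + 2β = 207.7731°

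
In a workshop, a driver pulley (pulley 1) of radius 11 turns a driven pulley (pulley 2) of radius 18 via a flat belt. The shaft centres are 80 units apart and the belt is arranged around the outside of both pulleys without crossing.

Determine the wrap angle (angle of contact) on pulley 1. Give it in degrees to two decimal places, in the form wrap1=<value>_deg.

open belt: β = asin((r2−r1)/C) = asin(7/80) = 5.0198°
wrap1 = π − 2β = 169.9604°
wrap2 = π + 2β = 190.0396°

wrap1=169.96_deg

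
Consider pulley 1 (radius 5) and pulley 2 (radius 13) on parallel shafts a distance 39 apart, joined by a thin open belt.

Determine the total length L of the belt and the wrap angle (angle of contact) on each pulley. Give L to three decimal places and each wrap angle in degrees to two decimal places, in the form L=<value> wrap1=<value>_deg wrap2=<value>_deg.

open belt: β = asin((r2−r1)/C) = asin(8/39) = 11.8370°
wrap1 = π − 2β = 156.3260°
wrap2 = π + 2β = 203.6740°
tangent length = C·cosβ = 38.1707
L = r1·wrap1 + r2·wrap2 + 2·C·cosβ = 5·2.7284 + 13·3.5548 + 2·38.1707 = 136.1955

L=136.196 wrap1=156.33_deg wrap2=203.67_deg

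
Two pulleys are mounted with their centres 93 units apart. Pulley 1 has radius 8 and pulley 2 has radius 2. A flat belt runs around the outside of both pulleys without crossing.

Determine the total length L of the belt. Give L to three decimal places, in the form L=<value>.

L=217.803

open belt: β = asin((r2−r1)/C) = asin(-6/93) = -3.6991°
wrap1 = π − 2β = 187.3981°
wrap2 = π + 2β = 172.6019°
tangent length = C·cosβ = 92.8062
L = r1·wrap1 + r2·wrap2 + 2·C·cosβ = 8·3.2707 + 2·3.0125 + 2·92.8062 = 217.8032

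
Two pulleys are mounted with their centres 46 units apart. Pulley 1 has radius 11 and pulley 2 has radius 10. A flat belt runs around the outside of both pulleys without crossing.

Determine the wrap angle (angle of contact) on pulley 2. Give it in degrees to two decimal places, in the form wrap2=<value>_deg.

wrap2=177.51_deg

open belt: β = asin((r2−r1)/C) = asin(-1/46) = -1.2457°
wrap1 = π − 2β = 182.4913°
wrap2 = π + 2β = 177.5087°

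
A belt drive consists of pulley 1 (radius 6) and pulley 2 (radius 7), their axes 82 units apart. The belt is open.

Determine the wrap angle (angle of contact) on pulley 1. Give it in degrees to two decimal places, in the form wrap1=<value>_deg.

wrap1=178.60_deg

open belt: β = asin((r2−r1)/C) = asin(1/82) = 0.6987°
wrap1 = π − 2β = 178.6025°
wrap2 = π + 2β = 181.3975°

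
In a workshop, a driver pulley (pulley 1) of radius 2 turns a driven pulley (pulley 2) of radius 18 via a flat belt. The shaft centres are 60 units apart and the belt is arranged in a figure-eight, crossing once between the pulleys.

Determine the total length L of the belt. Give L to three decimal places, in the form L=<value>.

L=189.562

crossed belt: β = asin((r1+r2)/C) = asin(20/60) = 19.4712°
wrap1 = wrap2 = π + 2β = 218.9424°
tangent length = C·cosβ = 56.5685
L = (r1+r2)·wrap + 2·C·cosβ = 20·3.8213 + 2·56.5685 = 189.5624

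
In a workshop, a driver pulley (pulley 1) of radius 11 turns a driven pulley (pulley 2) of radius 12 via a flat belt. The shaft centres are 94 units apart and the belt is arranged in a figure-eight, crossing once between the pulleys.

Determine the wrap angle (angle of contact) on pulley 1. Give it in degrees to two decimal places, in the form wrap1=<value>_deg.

crossed belt: β = asin((r1+r2)/C) = asin(23/94) = 14.1630°
wrap1 = wrap2 = π + 2β = 208.3259°

wrap1=208.33_deg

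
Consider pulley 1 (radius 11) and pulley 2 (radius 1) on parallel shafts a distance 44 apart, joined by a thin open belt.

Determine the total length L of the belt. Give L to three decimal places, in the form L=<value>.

L=127.982

open belt: β = asin((r2−r1)/C) = asin(-10/44) = -13.1366°
wrap1 = π − 2β = 206.2731°
wrap2 = π + 2β = 153.7269°
tangent length = C·cosβ = 42.8486
L = r1·wrap1 + r2·wrap2 + 2·C·cosβ = 11·3.6001 + 1·2.6830 + 2·42.8486 = 127.9818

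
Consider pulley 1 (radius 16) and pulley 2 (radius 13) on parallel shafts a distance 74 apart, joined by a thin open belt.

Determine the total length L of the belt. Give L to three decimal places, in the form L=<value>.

L=239.228

open belt: β = asin((r2−r1)/C) = asin(-3/74) = -2.3234°
wrap1 = π − 2β = 184.6469°
wrap2 = π + 2β = 175.3531°
tangent length = C·cosβ = 73.9392
L = r1·wrap1 + r2·wrap2 + 2·C·cosβ = 16·3.2227 + 13·3.0605 + 2·73.9392 = 239.2278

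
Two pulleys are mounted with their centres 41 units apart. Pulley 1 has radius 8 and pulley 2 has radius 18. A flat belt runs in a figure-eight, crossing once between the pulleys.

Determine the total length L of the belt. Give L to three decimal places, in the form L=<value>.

L=180.804

crossed belt: β = asin((r1+r2)/C) = asin(26/41) = 39.3567°
wrap1 = wrap2 = π + 2β = 258.7134°
tangent length = C·cosβ = 31.7017
L = (r1+r2)·wrap + 2·C·cosβ = 26·4.5154 + 2·31.7017 = 180.8039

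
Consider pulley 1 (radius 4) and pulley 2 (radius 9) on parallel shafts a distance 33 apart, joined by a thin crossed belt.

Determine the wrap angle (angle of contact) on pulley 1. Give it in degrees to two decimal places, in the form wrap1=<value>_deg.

wrap1=226.40_deg

crossed belt: β = asin((r1+r2)/C) = asin(13/33) = 23.1998°
wrap1 = wrap2 = π + 2β = 226.3997°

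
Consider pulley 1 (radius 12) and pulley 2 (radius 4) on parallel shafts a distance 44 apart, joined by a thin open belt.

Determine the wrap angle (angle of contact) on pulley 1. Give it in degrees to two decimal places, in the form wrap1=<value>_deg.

open belt: β = asin((r2−r1)/C) = asin(-8/44) = -10.4757°
wrap1 = π − 2β = 200.9514°
wrap2 = π + 2β = 159.0486°

wrap1=200.95_deg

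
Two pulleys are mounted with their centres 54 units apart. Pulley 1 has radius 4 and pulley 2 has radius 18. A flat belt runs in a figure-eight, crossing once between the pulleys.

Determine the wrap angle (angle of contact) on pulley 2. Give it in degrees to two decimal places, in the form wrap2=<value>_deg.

crossed belt: β = asin((r1+r2)/C) = asin(22/54) = 24.0421°
wrap1 = wrap2 = π + 2β = 228.0842°

wrap2=228.08_deg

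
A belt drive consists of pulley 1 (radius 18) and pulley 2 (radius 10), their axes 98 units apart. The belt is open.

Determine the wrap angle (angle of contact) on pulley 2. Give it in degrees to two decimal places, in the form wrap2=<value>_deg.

wrap2=170.64_deg

open belt: β = asin((r2−r1)/C) = asin(-8/98) = -4.6824°
wrap1 = π − 2β = 189.3648°
wrap2 = π + 2β = 170.6352°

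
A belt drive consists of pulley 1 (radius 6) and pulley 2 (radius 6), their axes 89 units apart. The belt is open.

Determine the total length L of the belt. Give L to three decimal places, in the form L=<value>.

L=215.699

open belt: β = asin((r2−r1)/C) = asin(0/89) = 0.0000°
wrap1 = π − 2β = 180.0000°
wrap2 = π + 2β = 180.0000°
tangent length = C·cosβ = 89.0000
L = r1·wrap1 + r2·wrap2 + 2·C·cosβ = 6·3.1416 + 6·3.1416 + 2·89.0000 = 215.6991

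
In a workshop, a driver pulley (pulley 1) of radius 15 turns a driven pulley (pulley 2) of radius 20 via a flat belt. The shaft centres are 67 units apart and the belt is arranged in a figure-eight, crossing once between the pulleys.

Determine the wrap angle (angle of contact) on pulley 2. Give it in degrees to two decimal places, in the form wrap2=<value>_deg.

wrap2=242.99_deg

crossed belt: β = asin((r1+r2)/C) = asin(35/67) = 31.4926°
wrap1 = wrap2 = π + 2β = 242.9851°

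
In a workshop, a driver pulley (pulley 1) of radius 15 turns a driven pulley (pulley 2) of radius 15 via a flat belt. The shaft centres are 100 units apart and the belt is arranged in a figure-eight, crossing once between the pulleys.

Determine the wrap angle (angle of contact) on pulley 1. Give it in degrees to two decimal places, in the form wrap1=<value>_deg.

wrap1=214.92_deg

crossed belt: β = asin((r1+r2)/C) = asin(30/100) = 17.4576°
wrap1 = wrap2 = π + 2β = 214.9152°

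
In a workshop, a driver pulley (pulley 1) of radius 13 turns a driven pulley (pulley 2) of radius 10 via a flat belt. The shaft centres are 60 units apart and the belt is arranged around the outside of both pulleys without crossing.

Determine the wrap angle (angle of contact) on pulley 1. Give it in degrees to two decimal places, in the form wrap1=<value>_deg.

wrap1=185.73_deg

open belt: β = asin((r2−r1)/C) = asin(-3/60) = -2.8660°
wrap1 = π − 2β = 185.7320°
wrap2 = π + 2β = 174.2680°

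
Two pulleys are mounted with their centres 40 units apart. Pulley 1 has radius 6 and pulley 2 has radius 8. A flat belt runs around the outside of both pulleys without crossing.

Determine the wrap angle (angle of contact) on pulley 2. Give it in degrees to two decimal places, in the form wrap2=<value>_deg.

wrap2=185.73_deg

open belt: β = asin((r2−r1)/C) = asin(2/40) = 2.8660°
wrap1 = π − 2β = 174.2680°
wrap2 = π + 2β = 185.7320°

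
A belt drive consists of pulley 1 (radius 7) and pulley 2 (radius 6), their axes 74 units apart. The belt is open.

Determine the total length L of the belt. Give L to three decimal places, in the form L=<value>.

L=188.854

open belt: β = asin((r2−r1)/C) = asin(-1/74) = -0.7743°
wrap1 = π − 2β = 181.5486°
wrap2 = π + 2β = 178.4514°
tangent length = C·cosβ = 73.9932
L = r1·wrap1 + r2·wrap2 + 2·C·cosβ = 7·3.1686 + 6·3.1146 + 2·73.9932 = 188.8542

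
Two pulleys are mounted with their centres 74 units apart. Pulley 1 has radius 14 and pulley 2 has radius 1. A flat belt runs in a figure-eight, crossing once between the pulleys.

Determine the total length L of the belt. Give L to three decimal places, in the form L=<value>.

crossed belt: β = asin((r1+r2)/C) = asin(15/74) = 11.6951°
wrap1 = wrap2 = π + 2β = 203.3901°
tangent length = C·cosβ = 72.4638
L = (r1+r2)·wrap + 2·C·cosβ = 15·3.5498 + 2·72.4638 = 198.1750

L=198.175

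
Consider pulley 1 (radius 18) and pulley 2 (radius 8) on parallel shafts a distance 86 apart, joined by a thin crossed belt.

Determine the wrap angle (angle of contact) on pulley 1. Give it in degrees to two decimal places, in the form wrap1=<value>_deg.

crossed belt: β = asin((r1+r2)/C) = asin(26/86) = 17.5973°
wrap1 = wrap2 = π + 2β = 215.1947°

wrap1=215.19_deg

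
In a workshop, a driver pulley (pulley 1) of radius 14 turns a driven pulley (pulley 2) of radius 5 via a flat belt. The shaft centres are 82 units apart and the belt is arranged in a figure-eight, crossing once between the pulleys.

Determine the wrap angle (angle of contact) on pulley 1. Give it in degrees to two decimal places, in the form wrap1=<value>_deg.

crossed belt: β = asin((r1+r2)/C) = asin(19/82) = 13.3976°
wrap1 = wrap2 = π + 2β = 206.7952°

wrap1=206.80_deg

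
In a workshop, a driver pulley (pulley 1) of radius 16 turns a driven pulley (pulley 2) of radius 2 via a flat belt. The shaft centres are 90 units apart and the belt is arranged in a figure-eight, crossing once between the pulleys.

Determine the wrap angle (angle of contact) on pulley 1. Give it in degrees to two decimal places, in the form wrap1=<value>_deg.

wrap1=203.07_deg

crossed belt: β = asin((r1+r2)/C) = asin(18/90) = 11.5370°
wrap1 = wrap2 = π + 2β = 203.0739°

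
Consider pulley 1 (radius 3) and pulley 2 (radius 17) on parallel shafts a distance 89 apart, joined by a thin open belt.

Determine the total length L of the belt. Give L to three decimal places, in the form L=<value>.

L=243.039

open belt: β = asin((r2−r1)/C) = asin(14/89) = 9.0504°
wrap1 = π − 2β = 161.8992°
wrap2 = π + 2β = 198.1008°
tangent length = C·cosβ = 87.8920
L = r1·wrap1 + r2·wrap2 + 2·C·cosβ = 3·2.8257 + 17·3.4575 + 2·87.8920 = 243.0387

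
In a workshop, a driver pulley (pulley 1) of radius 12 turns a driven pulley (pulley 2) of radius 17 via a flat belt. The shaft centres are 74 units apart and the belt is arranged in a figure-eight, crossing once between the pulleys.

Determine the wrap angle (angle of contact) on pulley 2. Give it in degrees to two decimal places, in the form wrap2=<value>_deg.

crossed belt: β = asin((r1+r2)/C) = asin(29/74) = 23.0723°
wrap1 = wrap2 = π + 2β = 226.1445°

wrap2=226.14_deg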